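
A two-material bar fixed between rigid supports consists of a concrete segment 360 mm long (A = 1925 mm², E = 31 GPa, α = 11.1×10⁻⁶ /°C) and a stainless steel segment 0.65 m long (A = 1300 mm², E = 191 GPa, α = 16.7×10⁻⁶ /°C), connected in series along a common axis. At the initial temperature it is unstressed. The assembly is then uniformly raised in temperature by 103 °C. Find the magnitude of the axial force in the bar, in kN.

P ≈ 177 kN (compressive)

With the walls removed the bar would change length by δ_free = Σ αᵢΔT Lᵢ = 11.1×10⁻⁶×103×360 + 16.7×10⁻⁶×103×650 = 1.53 mm.
Since the ends are fixed, an axial force P builds up, equal in every segment, with P · Σ Lᵢ/(AᵢEᵢ) = δ_free.
Σ Lᵢ/(AᵢEᵢ) = 360/(1925×31×10³) + 650/(1300×191×10³) = 8.65×10⁻⁶ mm/N.
So P = 1.53 / 8.65×10⁻⁶ = 176.8 kN, compressive.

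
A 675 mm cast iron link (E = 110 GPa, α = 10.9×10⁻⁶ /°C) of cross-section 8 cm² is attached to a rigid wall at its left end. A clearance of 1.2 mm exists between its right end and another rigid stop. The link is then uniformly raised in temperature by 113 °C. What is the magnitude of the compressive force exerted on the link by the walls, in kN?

P ≈ 0 kN

Unrestrained expansion: δ_free = αΔT L = 10.9×10⁻⁶ × 113 × 675 = 0.8314 mm.
This is smaller than the 1.2 mm clearance, so the link expands freely without reaching the stop — the stress is zero.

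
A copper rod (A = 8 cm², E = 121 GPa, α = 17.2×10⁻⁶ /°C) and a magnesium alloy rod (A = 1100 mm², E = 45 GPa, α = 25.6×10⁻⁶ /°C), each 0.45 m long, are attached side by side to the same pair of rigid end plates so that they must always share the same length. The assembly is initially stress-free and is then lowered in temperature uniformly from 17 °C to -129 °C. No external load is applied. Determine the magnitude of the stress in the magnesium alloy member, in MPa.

σ ≈ 36.5 MPa (tensile)

Equilibrium of a rigid end plate with no external load gives equal and opposite internal forces ±P in the two members. Since α_{magnesium alloy} > α_{copper}, cooling drives the magnesium alloy into tension and the copper into compression.
Compatibility of the two members (thermal + elastic change equal): (α₁ − α₂)ΔT = P·[1/(A₁E₁) + 1/(A₂E₂)].
|α₁ − α₂|·ΔT = 8.4×10⁻⁶ × 146 = 0.001226.
1/(A₁E₁) + 1/(A₂E₂) = 1/(800×121×10³) + 1/(1100×45×10³) = 3.053×10⁻⁸ N⁻¹.
P = 0.001226 / 3.053×10⁻⁸ = 40170 N = 40.17 kN.
σ_{magnesium alloy} = P/A₂ = 40170/1100 = 36.52 MPa, tensile.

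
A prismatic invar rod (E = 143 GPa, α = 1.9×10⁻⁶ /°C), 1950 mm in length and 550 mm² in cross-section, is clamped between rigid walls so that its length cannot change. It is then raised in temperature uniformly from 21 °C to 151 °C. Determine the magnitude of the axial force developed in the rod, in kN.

With zero net strain, σ = E·αΔT = 143 GPa × 1.9×10⁻⁶ × 130 = 35.32 MPa.
Then P = σA = 35.32 × 550 mm² = 19.43 kN, compressive.

P ≈ 19.4 kN (compressive)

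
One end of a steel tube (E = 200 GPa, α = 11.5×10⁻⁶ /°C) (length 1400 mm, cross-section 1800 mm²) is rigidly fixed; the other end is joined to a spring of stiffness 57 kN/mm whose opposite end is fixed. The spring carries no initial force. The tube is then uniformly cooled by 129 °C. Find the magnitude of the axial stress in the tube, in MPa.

σ ≈ 53.8 MPa (tensile)

The unrestrained thermal change is αΔT L = 11.5×10⁻⁶ × 129 × 1400 = 2.077 mm.
With a force P in the spring, the elastic change of the tube is PL/(AE) and that of the spring is P/k; compatibility requires their sum to equal δ_free.
So P = δ_free / [L/(AE) + 1/k] = 2.077 / [ 1400/(1800×200×10³) + 1/(57×10³) ].
P = 2.077 / 2.143×10⁻⁵ = 96900 N.
σ = P/A = 96900/1800 = 53.84 MPa.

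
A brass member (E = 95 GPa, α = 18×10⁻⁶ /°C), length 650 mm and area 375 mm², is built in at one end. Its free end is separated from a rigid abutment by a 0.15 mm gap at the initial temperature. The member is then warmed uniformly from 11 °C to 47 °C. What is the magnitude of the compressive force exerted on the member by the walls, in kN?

Unrestrained expansion: δ_free = αΔT L = 18×10⁻⁶ × 36 × 650 = 0.4212 mm.
The gap closes (δ_free > 0.15 mm) and the wall then resists a further 0.4212 − 0.15 = 0.2712 mm of expansion.
So σ = E(δ_free − g)/L = 95×10³ × 0.2712/650 = 39.64 MPa.
P = σA = 39.64 × 375 = 14.86 kN.

P ≈ 14.9 kN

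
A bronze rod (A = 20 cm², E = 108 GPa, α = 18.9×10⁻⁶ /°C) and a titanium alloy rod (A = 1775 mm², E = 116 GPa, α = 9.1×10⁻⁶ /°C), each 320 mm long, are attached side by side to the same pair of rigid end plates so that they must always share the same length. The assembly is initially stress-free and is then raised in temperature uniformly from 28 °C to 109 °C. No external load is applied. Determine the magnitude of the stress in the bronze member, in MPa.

σ ≈ 41.8 MPa (compressive)

Both members must finish at the same length. With the larger α, the bronze tends to over-expand; the plates restrain it, putting the bronze in compression and the titanium alloy in tension. With no external load the two internal forces are equal and opposite, magnitude P.
Compatibility of the two members (thermal + elastic change equal): (α₁ − α₂)ΔT = P·[1/(A₁E₁) + 1/(A₂E₂)].
|α₁ − α₂|·ΔT = 9.8×10⁻⁶ × 81 = 0.0007938.
1/(A₁E₁) + 1/(A₂E₂) = 1/(2000×108×10³) + 1/(1775×116×10³) = 9.486×10⁻⁹ N⁻¹.
So P = 0.0007938 / 9.486×10⁻⁹ = 83.68 kN.
σ_{bronze} = P/A₁ = 83680/2000 = 41.84 MPa, compressive.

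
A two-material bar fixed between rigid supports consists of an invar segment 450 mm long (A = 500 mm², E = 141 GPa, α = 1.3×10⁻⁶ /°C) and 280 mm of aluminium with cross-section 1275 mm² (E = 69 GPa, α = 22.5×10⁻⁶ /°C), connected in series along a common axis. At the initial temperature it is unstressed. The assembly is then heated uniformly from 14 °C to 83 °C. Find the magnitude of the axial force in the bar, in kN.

Free thermal expansion of the whole bar: Σ αᵢΔT Lᵢ = 1.3×10⁻⁶×69×450 + 22.5×10⁻⁶×69×280 = 0.4751 mm.
The walls prevent any net length change, so an axial force P (same in every segment) develops. Compatibility: P · Σ Lᵢ/(AᵢEᵢ) = δ_free.
The series flexibility is Σ Lᵢ/(AᵢEᵢ) = 450/(500×141×10³) + 280/(1275×69×10³) = 9.566×10⁻⁶ mm/N.
So P = 0.4751 / 9.566×10⁻⁶ = 49.66 kN, compressive.

P ≈ 49.7 kN (compressive)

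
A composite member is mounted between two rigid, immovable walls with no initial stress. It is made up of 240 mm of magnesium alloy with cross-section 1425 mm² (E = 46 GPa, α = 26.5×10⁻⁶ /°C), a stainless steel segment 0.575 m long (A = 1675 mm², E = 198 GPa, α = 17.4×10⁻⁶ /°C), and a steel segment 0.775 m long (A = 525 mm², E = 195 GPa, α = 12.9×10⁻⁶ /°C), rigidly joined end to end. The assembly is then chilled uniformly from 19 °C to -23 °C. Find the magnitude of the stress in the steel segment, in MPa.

If the supports were absent, the total length change would be Σ αᵢΔT Lᵢ = 26.5×10⁻⁶×42×240 + 17.4×10⁻⁶×42×575 + 12.9×10⁻⁶×42×775 = 1.107 mm.
The rigid supports impose zero overall length change; the single axial force P common to all segments must satisfy P Σ Lᵢ/(AᵢEᵢ) = δ_free.
Σ Lᵢ/(AᵢEᵢ) = 240/(1425×46×10³) + 575/(1675×198×10³) + 775/(525×195×10³) = 1.297×10⁻⁵ mm/N.
Hence P = δ_free / Σ(L/AE) = 1.107/1.297×10⁻⁵ = 85.4 kN (tensile).
σ_{steel} = P / A = 85400 / 525 = 162.7 MPa.

σ ≈ 163 MPa (tensile)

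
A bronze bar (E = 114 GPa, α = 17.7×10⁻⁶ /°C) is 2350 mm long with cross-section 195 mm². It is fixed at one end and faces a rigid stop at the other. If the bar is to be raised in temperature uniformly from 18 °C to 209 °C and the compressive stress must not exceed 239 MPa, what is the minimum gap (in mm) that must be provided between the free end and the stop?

Free expansion if unrestrained: δ_free = αΔT L = 17.7×10⁻⁶ × 191 × 2350 = 7.945 mm.
A stress of 239 MPa corresponds to the wall pushing the bar back by σL/E = 239×2350/(114×10³) = 4.927 mm.
The gap must absorb the remainder: g_min = 7.945 − 4.927 = 3.018 mm.

g ≈ 3.02 mm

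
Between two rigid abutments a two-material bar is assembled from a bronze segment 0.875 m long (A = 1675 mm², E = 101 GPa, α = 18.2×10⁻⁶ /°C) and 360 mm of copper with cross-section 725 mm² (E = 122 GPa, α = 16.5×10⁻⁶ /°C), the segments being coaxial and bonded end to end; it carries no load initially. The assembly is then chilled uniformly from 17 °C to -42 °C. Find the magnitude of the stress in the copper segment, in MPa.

σ ≈ 193 MPa (tensile)

If the supports were absent, the total length change would be Σ αᵢΔT Lᵢ = 18.2×10⁻⁶×59×875 + 16.5×10⁻⁶×59×360 = 1.29 mm.
Since the ends are fixed, an axial force P builds up, equal in every segment, with P · Σ Lᵢ/(AᵢEᵢ) = δ_free.
Σ Lᵢ/(AᵢEᵢ) = 875/(1675×101×10³) + 360/(725×122×10³) = 9.242×10⁻⁶ mm/N.
P = 1.29 / 9.242×10⁻⁶ = 139600 N = 139.6 kN, tensile.
σ_{copper} = P / A = 139600 / 725 = 192.5 MPa.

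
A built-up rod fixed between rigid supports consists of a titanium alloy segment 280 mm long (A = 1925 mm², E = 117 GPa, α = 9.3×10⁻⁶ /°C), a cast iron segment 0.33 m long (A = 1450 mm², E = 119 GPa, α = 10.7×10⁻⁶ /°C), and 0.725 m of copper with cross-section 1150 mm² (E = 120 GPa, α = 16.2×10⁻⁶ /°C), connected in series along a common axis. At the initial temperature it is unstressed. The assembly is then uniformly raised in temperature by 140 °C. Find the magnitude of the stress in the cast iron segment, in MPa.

If the supports were absent, the total length change would be Σ αᵢΔT Lᵢ = 9.3×10⁻⁶×140×280 + 10.7×10⁻⁶×140×330 + 16.2×10⁻⁶×140×725 = 2.503 mm.
The walls prevent any net length change, so an axial force P (same in every segment) develops. Compatibility: P · Σ Lᵢ/(AᵢEᵢ) = δ_free.
The series flexibility is Σ Lᵢ/(AᵢEᵢ) = 280/(1925×117×10³) + 330/(1450×119×10³) + 725/(1150×120×10³) = 8.409×10⁻⁶ mm/N.
So P = 2.503 / 8.409×10⁻⁶ = 297.7 kN, compressive.
σ_{cast iron} = P / A = 297700 / 1450 = 205.3 MPa.

σ ≈ 205 MPa (compressive)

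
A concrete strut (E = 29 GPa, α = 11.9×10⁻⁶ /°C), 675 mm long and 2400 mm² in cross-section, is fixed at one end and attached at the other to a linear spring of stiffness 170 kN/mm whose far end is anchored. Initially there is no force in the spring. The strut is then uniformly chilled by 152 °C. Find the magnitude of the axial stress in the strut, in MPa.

The unrestrained thermal change is αΔT L = 11.9×10⁻⁶ × 152 × 675 = 1.221 mm.
Let P be the tensile force in the spring. The strut extends elastically by PL/(AE) and the spring stretches by P/k; together these equal δ_free.
P [ L/(AE) + 1/k ] = δ_free → P [ 675/(2400×29×10³) + 1/(170×10³) ] = 1.221.
P = 1.221 / 1.558×10⁻⁵ = 78360 N.
σ = P/A = 78360/2400 = 32.65 MPa.

σ ≈ 32.7 MPa (tensile)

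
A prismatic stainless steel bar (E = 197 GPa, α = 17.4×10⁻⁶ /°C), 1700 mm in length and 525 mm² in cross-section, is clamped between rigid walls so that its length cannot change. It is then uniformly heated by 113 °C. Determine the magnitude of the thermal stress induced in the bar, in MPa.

Because both ends are immovable the net strain is zero, and the suppressed thermal strain is αΔT = 17.4×10⁻⁶ × 113 = 1966.2×10⁻⁶.
The stress required to suppress this strain is σ = Eε = 197×10³ × 1966.2×10⁻⁶ = 387.3 MPa, compressive since the bar is trying to expand.

σ ≈ 387 MPa (compressive)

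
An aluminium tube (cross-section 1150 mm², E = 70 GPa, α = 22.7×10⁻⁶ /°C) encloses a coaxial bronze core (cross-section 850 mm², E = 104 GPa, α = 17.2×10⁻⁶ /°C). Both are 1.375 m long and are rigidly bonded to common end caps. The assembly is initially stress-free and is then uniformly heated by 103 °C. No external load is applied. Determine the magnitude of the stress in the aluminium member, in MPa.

σ ≈ 20.8 MPa (compressive)

Equilibrium of a rigid end plate with no external load gives equal and opposite internal forces ±P in the two members. Since α_{aluminium} > α_{bronze}, heating drives the aluminium into compression and the bronze into tension.
Compatibility of the two members (thermal + elastic change equal): (α₁ − α₂)ΔT = P·[1/(A₁E₁) + 1/(A₂E₂)].
|α₁ − α₂|·ΔT = 5.5×10⁻⁶ × 103 = 0.0005665.
1/(A₁E₁) + 1/(A₂E₂) = 1/(1150×70×10³) + 1/(850×104×10³) = 2.373×10⁻⁸ N⁻¹.
P = 0.0005665 / 2.373×10⁻⁸ = 23870 N = 23.87 kN.
σ_{aluminium} = P/A₁ = 23870/1150 = 20.75 MPa, compressive.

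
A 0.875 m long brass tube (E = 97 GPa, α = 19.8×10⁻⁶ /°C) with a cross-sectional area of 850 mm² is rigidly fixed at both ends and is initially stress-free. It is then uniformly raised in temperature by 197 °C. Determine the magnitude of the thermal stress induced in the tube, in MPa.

With length fixed, the mechanical strain must cancel the thermal strain αΔT = 19.8×10⁻⁶ × 197 = 3900.6×10⁻⁶.
σ = EαΔT = 97×10³ × 19.8×10⁻⁶ × 197 = 378.4 MPa (compressive; the tube is trying to expand).

σ ≈ 378 MPa (compressive)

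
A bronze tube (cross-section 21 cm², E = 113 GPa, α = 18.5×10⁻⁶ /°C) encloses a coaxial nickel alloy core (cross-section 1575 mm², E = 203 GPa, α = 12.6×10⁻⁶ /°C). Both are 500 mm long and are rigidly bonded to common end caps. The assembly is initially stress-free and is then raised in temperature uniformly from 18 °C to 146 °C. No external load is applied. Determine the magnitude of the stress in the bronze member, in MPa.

σ ≈ 49 MPa (compressive)

Equilibrium of a rigid end plate with no external load gives equal and opposite internal forces ±P in the two members. Since α_{bronze} > α_{nickel alloy}, heating drives the bronze into compression and the nickel alloy into tension.
Compatibility of the two members (thermal + elastic change equal): (α₁ − α₂)ΔT = P·[1/(A₁E₁) + 1/(A₂E₂)].
|α₁ − α₂|·ΔT = 5.9×10⁻⁶ × 128 = 0.0007552.
1/(A₁E₁) + 1/(A₂E₂) = 1/(2100×113×10³) + 1/(1575×203×10³) = 7.342×10⁻⁹ N⁻¹.
So P = 0.0007552 / 7.342×10⁻⁹ = 102.9 kN.
σ_{bronze} = P/A₁ = 102900/2100 = 48.98 MPa, compressive.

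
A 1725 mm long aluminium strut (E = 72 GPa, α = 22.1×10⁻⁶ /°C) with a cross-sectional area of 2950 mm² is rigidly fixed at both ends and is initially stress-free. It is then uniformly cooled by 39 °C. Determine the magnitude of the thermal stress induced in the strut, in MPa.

σ ≈ 62.1 MPa (tensile)

The supports are rigid, so the total axial strain is zero. The restrained thermal strain is ε = αΔT = 22.1×10⁻⁶ × 39 = 861.9×10⁻⁶.
Hence σ = E·αΔT = 72×10³ × 861.9×10⁻⁶ = 62.06 MPa, tensile.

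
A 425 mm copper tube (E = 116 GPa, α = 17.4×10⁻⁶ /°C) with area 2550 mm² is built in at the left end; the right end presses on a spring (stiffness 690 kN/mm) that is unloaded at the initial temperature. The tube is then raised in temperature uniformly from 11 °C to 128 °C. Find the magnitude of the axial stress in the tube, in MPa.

If the spring were absent the tube would lengthen by αΔT L = 17.4×10⁻⁶ × 117 × 425 = 0.8652 mm.
With a force P in the spring, the elastic change of the tube is PL/(AE) and that of the spring is P/k; compatibility requires their sum to equal δ_free.
So P = δ_free / [L/(AE) + 1/k] = 0.8652 / [ 425/(2550×116×10³) + 1/(690×10³) ].
P = 0.8652 / 2.886×10⁻⁶ = 299800 N.
σ = P/A = 299800/2550 = 117.6 MPa.

σ ≈ 118 MPa (compressive)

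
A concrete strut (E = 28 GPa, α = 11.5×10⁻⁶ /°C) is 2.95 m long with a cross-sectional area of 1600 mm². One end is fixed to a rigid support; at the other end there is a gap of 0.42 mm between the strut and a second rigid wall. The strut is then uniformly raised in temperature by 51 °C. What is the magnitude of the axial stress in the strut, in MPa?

σ ≈ 12.4 MPa (compressive)

Free thermal elongation = αΔT L = 11.5×10⁻⁶ × 51 × 2950 = 1.73 mm.
After closing the 0.42 mm clearance, 1.73 − 0.42 = 1.31 mm of expansion remains to be suppressed by the wall.
That suppressed elongation corresponds to σ = E·Δ/L = 28×10³ × 1.31/2950 = 12.44 MPa.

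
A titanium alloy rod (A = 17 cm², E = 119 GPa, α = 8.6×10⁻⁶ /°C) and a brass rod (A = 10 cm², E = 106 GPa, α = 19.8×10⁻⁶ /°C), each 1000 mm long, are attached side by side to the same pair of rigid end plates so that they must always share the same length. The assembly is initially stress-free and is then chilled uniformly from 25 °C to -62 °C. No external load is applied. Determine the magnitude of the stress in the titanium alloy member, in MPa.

The brass has the larger α, so on cooling it would change length more than the titanium alloy if both were free. The rigid plates force a common final length, so the brass is put into tension and the titanium alloy into compression, with equal and opposite forces P (no external load).
Equating the net (thermal + elastic) strains gives |α₁ − α₂|·ΔT = P·[1/(A₁E₁) + 1/(A₂E₂)].
|α₁ − α₂|·ΔT = 11.2×10⁻⁶ × 87 = 0.0009744.
1/(A₁E₁) + 1/(A₂E₂) = 1/(1700×119×10³) + 1/(1000×106×10³) = 1.438×10⁻⁸ N⁻¹.
So P = 0.0009744 / 1.438×10⁻⁸ = 67.77 kN.
σ_{titanium alloy} = P/A₁ = 67770/1700 = 39.87 MPa, compressive.

σ ≈ 39.9 MPa (compressive)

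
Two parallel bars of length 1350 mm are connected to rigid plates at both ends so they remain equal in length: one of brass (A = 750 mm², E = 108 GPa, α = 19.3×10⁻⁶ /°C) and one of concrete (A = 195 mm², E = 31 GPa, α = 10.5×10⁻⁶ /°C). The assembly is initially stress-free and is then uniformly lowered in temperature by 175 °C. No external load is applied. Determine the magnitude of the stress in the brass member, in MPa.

Equilibrium of a rigid end plate with no external load gives equal and opposite internal forces ±P in the two members. Since α_{brass} > α_{concrete}, cooling drives the brass into tension and the concrete into compression.
Equating the net (thermal + elastic) strains gives |α₁ − α₂|·ΔT = P·[1/(A₁E₁) + 1/(A₂E₂)].
|α₁ − α₂|·ΔT = 8.8×10⁻⁶ × 175 = 0.00154.
1/(A₁E₁) + 1/(A₂E₂) = 1/(750×108×10³) + 1/(195×31×10³) = 1.778×10⁻⁷ N⁻¹.
So P = 0.00154 / 1.778×10⁻⁷ = 8.663 kN.
σ_{brass} = P/A₁ = 8663/750 = 11.55 MPa, tensile.

σ ≈ 11.6 MPa (tensile)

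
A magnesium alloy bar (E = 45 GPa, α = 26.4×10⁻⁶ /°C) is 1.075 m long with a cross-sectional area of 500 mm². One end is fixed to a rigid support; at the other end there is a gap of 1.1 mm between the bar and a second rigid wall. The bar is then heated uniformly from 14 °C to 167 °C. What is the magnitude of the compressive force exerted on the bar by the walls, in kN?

Unrestrained expansion: δ_free = αΔT L = 26.4×10⁻⁶ × 153 × 1075 = 4.342 mm.
After closing the 1.1 mm clearance, 4.342 − 1.1 = 3.242 mm of expansion remains to be suppressed by the wall.
So σ = E(δ_free − g)/L = 45×10³ × 3.242/1075 = 135.7 MPa.
P = σA = 135.7 × 500 = 67.86 kN.

P ≈ 67.9 kN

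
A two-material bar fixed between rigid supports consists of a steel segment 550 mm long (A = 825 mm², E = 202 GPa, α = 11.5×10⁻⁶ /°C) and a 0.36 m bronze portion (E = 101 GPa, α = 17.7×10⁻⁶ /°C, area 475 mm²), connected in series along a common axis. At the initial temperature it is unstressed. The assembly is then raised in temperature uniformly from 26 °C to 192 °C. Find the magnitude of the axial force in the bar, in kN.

If the supports were absent, the total length change would be Σ αᵢΔT Lᵢ = 11.5×10⁻⁶×166×550 + 17.7×10⁻⁶×166×360 = 2.108 mm.
Since the ends are fixed, an axial force P builds up, equal in every segment, with P · Σ Lᵢ/(AᵢEᵢ) = δ_free.
Σ Lᵢ/(AᵢEᵢ) = 550/(825×202×10³) + 360/(475×101×10³) = 1.08×10⁻⁵ mm/N.
P = 2.108 / 1.08×10⁻⁵ = 195100 N = 195.1 kN, compressive.

P ≈ 195 kN (compressive)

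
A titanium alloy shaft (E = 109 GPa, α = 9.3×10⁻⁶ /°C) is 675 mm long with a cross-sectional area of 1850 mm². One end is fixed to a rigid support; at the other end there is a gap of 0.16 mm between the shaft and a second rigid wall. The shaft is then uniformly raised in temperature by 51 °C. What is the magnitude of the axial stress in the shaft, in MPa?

Unrestrained expansion: δ_free = αΔT L = 9.3×10⁻⁶ × 51 × 675 = 0.3202 mm.
This exceeds the 0.16 mm gap, so the wall pushes back. The portion of expansion that must be recovered elastically is δ_free − gap = 0.3202 − 0.16 = 0.1602 mm.
That suppressed elongation corresponds to σ = E·Δ/L = 109×10³ × 0.1602/675 = 25.86 MPa.

σ ≈ 25.9 MPa (compressive)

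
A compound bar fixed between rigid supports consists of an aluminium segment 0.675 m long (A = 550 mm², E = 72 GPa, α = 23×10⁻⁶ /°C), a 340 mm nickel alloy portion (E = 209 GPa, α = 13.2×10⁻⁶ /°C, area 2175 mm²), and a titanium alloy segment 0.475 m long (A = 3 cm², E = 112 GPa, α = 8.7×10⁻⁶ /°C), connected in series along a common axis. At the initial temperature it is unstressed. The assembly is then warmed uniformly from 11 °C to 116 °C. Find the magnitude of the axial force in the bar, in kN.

If the supports were absent, the total length change would be Σ αᵢΔT Lᵢ = 23×10⁻⁶×105×675 + 13.2×10⁻⁶×105×340 + 8.7×10⁻⁶×105×475 = 2.535 mm.
The rigid supports impose zero overall length change; the single axial force P common to all segments must satisfy P Σ Lᵢ/(AᵢEᵢ) = δ_free.
Σ Lᵢ/(AᵢEᵢ) = 675/(550×72×10³) + 340/(2175×209×10³) + 475/(300×112×10³) = 3.193×10⁻⁵ mm/N.
P = 2.535 / 3.193×10⁻⁵ = 79400 N = 79.4 kN, compressive.

P ≈ 79.4 kN (compressive)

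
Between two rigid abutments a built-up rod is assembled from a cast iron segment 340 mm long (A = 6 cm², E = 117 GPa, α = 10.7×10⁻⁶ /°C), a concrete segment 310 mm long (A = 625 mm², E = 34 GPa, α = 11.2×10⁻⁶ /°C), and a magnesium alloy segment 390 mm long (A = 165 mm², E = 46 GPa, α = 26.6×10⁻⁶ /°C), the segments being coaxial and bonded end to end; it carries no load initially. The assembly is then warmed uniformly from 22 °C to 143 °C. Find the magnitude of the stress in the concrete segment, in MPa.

Free thermal expansion of the whole bar: Σ αᵢΔT Lᵢ = 10.7×10⁻⁶×121×340 + 11.2×10⁻⁶×121×310 + 26.6×10⁻⁶×121×390 = 2.116 mm.
The walls prevent any net length change, so an axial force P (same in every segment) develops. Compatibility: P · Σ Lᵢ/(AᵢEᵢ) = δ_free.
Σ Lᵢ/(AᵢEᵢ) = 340/(600×117×10³) + 310/(625×34×10³) + 390/(165×46×10³) = 7.081×10⁻⁵ mm/N.
Hence P = δ_free / Σ(L/AE) = 2.116/7.081×10⁻⁵ = 29.87 kN (compressive).
σ_{concrete} = P / A = 29870 / 625 = 47.8 MPa.

σ ≈ 47.8 MPa (compressive)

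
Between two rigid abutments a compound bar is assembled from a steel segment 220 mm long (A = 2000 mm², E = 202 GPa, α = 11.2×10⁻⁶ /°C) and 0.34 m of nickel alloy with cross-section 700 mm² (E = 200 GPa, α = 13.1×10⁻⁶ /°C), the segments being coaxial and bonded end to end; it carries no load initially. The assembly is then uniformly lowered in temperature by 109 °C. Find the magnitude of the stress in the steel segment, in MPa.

With the walls removed the bar would change length by δ_free = Σ αᵢΔT Lᵢ = 11.2×10⁻⁶×109×220 + 13.1×10⁻⁶×109×340 = 0.7541 mm.
Since the ends are fixed, an axial force P builds up, equal in every segment, with P · Σ Lᵢ/(AᵢEᵢ) = δ_free.
The series flexibility is Σ Lᵢ/(AᵢEᵢ) = 220/(2000×202×10³) + 340/(700×200×10³) = 2.973×10⁻⁶ mm/N.
P = 0.7541 / 2.973×10⁻⁶ = 253600 N = 253.6 kN, tensile.
σ_{steel} = P / A = 253600 / 2000 = 126.8 MPa.

σ ≈ 127 MPa (tensile)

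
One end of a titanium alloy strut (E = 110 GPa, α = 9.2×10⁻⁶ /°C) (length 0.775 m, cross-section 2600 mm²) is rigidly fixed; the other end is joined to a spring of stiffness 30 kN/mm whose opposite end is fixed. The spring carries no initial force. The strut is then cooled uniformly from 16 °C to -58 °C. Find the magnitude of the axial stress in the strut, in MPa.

The unrestrained thermal change is αΔT L = 9.2×10⁻⁶ × 74 × 775 = 0.5276 mm.
Let P be the tensile force in the spring. The strut extends elastically by PL/(AE) and the spring stretches by P/k; together these equal δ_free.
P [ L/(AE) + 1/k ] = δ_free → P [ 775/(2600×110×10³) + 1/(30×10³) ] = 0.5276.
P = 0.5276 / 3.604×10⁻⁵ = 14640 N.
σ = P/A = 14640/2600 = 5.63 MPa.

σ ≈ 5.63 MPa (tensile)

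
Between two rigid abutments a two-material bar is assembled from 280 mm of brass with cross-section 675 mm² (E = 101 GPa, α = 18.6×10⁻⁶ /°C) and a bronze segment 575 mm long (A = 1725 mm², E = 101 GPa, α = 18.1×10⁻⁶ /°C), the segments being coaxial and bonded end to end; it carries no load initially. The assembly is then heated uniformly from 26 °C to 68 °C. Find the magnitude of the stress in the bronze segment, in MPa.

With the walls removed the bar would change length by δ_free = Σ αᵢΔT Lᵢ = 18.6×10⁻⁶×42×280 + 18.1×10⁻⁶×42×575 = 0.6559 mm.
Since the ends are fixed, an axial force P builds up, equal in every segment, with P · Σ Lᵢ/(AᵢEᵢ) = δ_free.
Σ Lᵢ/(AᵢEᵢ) = 280/(675×101×10³) + 575/(1725×101×10³) = 7.407×10⁻⁶ mm/N.
So P = 0.6559 / 7.407×10⁻⁶ = 88.54 kN, compressive.
σ_{bronze} = P / A = 88540 / 1725 = 51.33 MPa.

σ ≈ 51.3 MPa (compressive)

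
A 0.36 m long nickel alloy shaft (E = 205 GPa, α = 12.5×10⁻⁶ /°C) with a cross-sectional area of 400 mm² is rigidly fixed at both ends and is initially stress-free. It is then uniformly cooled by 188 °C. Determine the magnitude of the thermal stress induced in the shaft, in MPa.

With length fixed, the mechanical strain must cancel the thermal strain αΔT = 12.5×10⁻⁶ × 188 = 2350×10⁻⁶.
Hence σ = E·αΔT = 205×10³ × 2350×10⁻⁶ = 481.8 MPa, tensile.

σ ≈ 482 MPa (tensile)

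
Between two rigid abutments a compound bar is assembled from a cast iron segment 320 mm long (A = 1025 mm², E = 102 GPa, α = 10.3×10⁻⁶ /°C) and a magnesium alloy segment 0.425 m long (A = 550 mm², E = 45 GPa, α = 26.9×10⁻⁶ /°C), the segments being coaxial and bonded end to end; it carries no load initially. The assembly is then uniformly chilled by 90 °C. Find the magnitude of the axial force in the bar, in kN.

If the supports were absent, the total length change would be Σ αᵢΔT Lᵢ = 10.3×10⁻⁶×90×320 + 26.9×10⁻⁶×90×425 = 1.326 mm.
The rigid supports impose zero overall length change; the single axial force P common to all segments must satisfy P Σ Lᵢ/(AᵢEᵢ) = δ_free.
Σ Lᵢ/(AᵢEᵢ) = 320/(1025×102×10³) + 425/(550×45×10³) = 2.023×10⁻⁵ mm/N.
P = 1.326 / 2.023×10⁻⁵ = 65520 N = 65.52 kN, tensile.

P ≈ 65.5 kN (tensile)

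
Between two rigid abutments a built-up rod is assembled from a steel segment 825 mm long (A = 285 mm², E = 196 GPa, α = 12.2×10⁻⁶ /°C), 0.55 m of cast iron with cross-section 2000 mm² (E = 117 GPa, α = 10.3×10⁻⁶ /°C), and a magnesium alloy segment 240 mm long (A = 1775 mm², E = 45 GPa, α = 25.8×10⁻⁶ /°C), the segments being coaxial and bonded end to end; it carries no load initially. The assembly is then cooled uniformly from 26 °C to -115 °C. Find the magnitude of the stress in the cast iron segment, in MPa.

Free thermal contraction of the whole bar: Σ αᵢΔT Lᵢ = 12.2×10⁻⁶×141×825 + 10.3×10⁻⁶×141×550 + 25.8×10⁻⁶×141×240 = 3.091 mm.
The rigid supports impose zero overall length change; the single axial force P common to all segments must satisfy P Σ Lᵢ/(AᵢEᵢ) = δ_free.
The series flexibility is Σ Lᵢ/(AᵢEᵢ) = 825/(285×196×10³) + 550/(2000×117×10³) + 240/(1775×45×10³) = 2.012×10⁻⁵ mm/N.
So P = 3.091 / 2.012×10⁻⁵ = 153.6 kN, tensile.
σ_{cast iron} = P / A = 153600 / 2000 = 76.8 MPa.

σ ≈ 76.8 MPa (tensile)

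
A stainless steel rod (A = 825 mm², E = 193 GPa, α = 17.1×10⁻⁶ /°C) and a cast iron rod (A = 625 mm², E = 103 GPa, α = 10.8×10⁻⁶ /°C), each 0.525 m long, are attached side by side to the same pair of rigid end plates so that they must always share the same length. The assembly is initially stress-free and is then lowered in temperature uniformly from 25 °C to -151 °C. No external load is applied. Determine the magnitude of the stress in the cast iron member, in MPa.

σ ≈ 81.3 MPa (compressive)

The stainless steel has the larger α, so on cooling it would change length more than the cast iron if both were free. The rigid plates force a common final length, so the stainless steel is put into tension and the cast iron into compression, with equal and opposite forces P (no external load).
Setting the final lengths equal and cancelling L: (α₁ − α₂)ΔT = P/(A₁E₁) + P/(A₂E₂).
|α₁ − α₂|·ΔT = 6.3×10⁻⁶ × 176 = 0.001109.
1/(A₁E₁) + 1/(A₂E₂) = 1/(825×193×10³) + 1/(625×103×10³) = 2.181×10⁻⁸ N⁻¹.
P = 0.001109 / 2.181×10⁻⁸ = 50830 N = 50.83 kN.
σ_{cast iron} = P/A₂ = 50830/625 = 81.33 MPa, compressive.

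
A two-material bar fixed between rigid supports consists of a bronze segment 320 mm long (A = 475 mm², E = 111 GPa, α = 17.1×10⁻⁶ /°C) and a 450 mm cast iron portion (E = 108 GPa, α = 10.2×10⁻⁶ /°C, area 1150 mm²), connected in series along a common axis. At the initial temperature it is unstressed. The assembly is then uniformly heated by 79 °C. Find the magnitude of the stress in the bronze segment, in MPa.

With the walls removed the bar would change length by δ_free = Σ αᵢΔT Lᵢ = 17.1×10⁻⁶×79×320 + 10.2×10⁻⁶×79×450 = 0.7949 mm.
The rigid supports impose zero overall length change; the single axial force P common to all segments must satisfy P Σ Lᵢ/(AᵢEᵢ) = δ_free.
The series flexibility is Σ Lᵢ/(AᵢEᵢ) = 320/(475×111×10³) + 450/(1150×108×10³) = 9.692×10⁻⁶ mm/N.
So P = 0.7949 / 9.692×10⁻⁶ = 82.01 kN, compressive.
σ_{bronze} = P / A = 82010 / 475 = 172.7 MPa.

σ ≈ 173 MPa (compressive)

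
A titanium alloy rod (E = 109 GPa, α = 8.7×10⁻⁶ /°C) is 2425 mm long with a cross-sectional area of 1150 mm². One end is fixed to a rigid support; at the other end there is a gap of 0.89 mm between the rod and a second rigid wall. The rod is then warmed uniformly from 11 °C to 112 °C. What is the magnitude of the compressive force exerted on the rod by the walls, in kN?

P ≈ 64.1 kN

Unrestrained expansion: δ_free = αΔT L = 8.7×10⁻⁶ × 101 × 2425 = 2.131 mm.
The gap closes (δ_free > 0.89 mm) and the wall then resists a further 2.131 − 0.89 = 1.241 mm of expansion.
That suppressed elongation corresponds to σ = E·Δ/L = 109×10³ × 1.241/2425 = 55.77 MPa.
P = σA = 55.77 × 1150 = 64.14 kN.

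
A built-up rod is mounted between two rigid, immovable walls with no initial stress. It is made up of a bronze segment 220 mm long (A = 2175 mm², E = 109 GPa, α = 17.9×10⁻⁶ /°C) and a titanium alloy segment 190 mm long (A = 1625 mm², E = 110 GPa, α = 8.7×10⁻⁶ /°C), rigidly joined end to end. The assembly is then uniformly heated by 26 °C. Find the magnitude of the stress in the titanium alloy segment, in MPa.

σ ≈ 44.9 MPa (compressive)

Free thermal expansion of the whole bar: Σ αᵢΔT Lᵢ = 17.9×10⁻⁶×26×220 + 8.7×10⁻⁶×26×190 = 0.1454 mm.
The rigid supports impose zero overall length change; the single axial force P common to all segments must satisfy P Σ Lᵢ/(AᵢEᵢ) = δ_free.
Σ Lᵢ/(AᵢEᵢ) = 220/(2175×109×10³) + 190/(1625×110×10³) = 1.991×10⁻⁶ mm/N.
P = 0.1454 / 1.991×10⁻⁶ = 73010 N = 73.01 kN, compressive.
σ_{titanium alloy} = P / A = 73010 / 1625 = 44.93 MPa.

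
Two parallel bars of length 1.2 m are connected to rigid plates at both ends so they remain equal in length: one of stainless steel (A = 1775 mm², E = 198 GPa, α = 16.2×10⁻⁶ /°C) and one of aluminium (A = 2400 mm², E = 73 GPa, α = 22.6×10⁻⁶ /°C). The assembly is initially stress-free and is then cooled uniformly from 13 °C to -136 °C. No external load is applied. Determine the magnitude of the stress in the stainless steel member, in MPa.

Equilibrium of a rigid end plate with no external load gives equal and opposite internal forces ±P in the two members. Since α_{aluminium} > α_{stainless steel}, cooling drives the aluminium into tension and the stainless steel into compression.
Equating the net (thermal + elastic) strains gives |α₁ − α₂|·ΔT = P·[1/(A₁E₁) + 1/(A₂E₂)].
|α₁ − α₂|·ΔT = 6.4×10⁻⁶ × 149 = 0.0009536.
1/(A₁E₁) + 1/(A₂E₂) = 1/(1775×198×10³) + 1/(2400×73×10³) = 8.553×10⁻⁹ N⁻¹.
So P = 0.0009536 / 8.553×10⁻⁹ = 111.5 kN.
σ_{stainless steel} = P/A₁ = 111500/1775 = 62.81 MPa, compressive.

σ ≈ 62.8 MPa (compressive)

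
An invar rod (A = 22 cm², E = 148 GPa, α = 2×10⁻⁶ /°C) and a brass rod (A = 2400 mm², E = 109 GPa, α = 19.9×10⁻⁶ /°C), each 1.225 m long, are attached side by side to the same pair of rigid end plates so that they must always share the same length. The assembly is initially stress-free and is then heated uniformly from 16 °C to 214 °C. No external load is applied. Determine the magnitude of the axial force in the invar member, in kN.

P ≈ 514 kN (tensile in the invar)

Both members must finish at the same length. With the larger α, the brass tends to over-expand; the plates restrain it, putting the brass in compression and the invar in tension. With no external load the two internal forces are equal and opposite, magnitude P.
Equating the net (thermal + elastic) strains gives |α₁ − α₂|·ΔT = P·[1/(A₁E₁) + 1/(A₂E₂)].
|α₁ − α₂|·ΔT = 17.9×10⁻⁶ × 198 = 0.003544.
1/(A₁E₁) + 1/(A₂E₂) = 1/(2200×148×10³) + 1/(2400×109×10³) = 6.894×10⁻⁹ N⁻¹.
P = 0.003544 / 6.894×10⁻⁹ = 514100 N = 514.1 kN.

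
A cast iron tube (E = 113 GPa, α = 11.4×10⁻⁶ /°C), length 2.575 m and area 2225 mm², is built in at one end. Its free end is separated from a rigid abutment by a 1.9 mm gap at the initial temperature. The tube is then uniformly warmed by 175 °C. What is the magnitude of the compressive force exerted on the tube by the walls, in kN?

Free thermal elongation = αΔT L = 11.4×10⁻⁶ × 175 × 2575 = 5.137 mm.
This exceeds the 1.9 mm gap, so the wall pushes back. The portion of expansion that must be recovered elastically is δ_free − gap = 5.137 − 1.9 = 3.237 mm.
That suppressed elongation corresponds to σ = E·Δ/L = 113×10³ × 3.237/2575 = 142.1 MPa.
Force on the wall = σA = 142.1 × 2225 mm² = 316.1 kN.

P ≈ 316 kN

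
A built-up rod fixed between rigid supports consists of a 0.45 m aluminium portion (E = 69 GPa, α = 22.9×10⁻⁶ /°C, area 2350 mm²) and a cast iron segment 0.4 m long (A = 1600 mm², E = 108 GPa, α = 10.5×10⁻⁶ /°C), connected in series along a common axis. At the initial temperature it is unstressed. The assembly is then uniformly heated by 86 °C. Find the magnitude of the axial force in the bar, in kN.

If the supports were absent, the total length change would be Σ αᵢΔT Lᵢ = 22.9×10⁻⁶×86×450 + 10.5×10⁻⁶×86×400 = 1.247 mm.
Since the ends are fixed, an axial force P builds up, equal in every segment, with P · Σ Lᵢ/(AᵢEᵢ) = δ_free.
The series flexibility is Σ Lᵢ/(AᵢEᵢ) = 450/(2350×69×10³) + 400/(1600×108×10³) = 5.09×10⁻⁶ mm/N.
Hence P = δ_free / Σ(L/AE) = 1.247/5.09×10⁻⁶ = 245.1 kN (compressive).

P ≈ 245 kN (compressive)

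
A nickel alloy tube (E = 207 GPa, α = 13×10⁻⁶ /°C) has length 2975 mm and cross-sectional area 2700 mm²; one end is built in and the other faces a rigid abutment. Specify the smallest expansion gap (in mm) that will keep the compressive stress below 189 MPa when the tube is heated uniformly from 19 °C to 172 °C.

With no wall the tube would lengthen by αΔT L = 13×10⁻⁶ × 153 × 2975 = 5.917 mm.
At the allowable stress the elastic shortening the wall may impose is σL/E = 189 × 2975 / (207×10³) = 2.716 mm.
The gap must absorb the remainder: g_min = 5.917 − 2.716 = 3.201 mm.

g ≈ 3.2 mm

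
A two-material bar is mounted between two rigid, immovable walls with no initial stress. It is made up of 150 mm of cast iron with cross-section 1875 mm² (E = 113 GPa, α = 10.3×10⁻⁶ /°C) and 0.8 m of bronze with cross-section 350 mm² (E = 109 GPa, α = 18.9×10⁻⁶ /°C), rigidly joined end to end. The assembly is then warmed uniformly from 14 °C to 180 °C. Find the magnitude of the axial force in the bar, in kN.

With the walls removed the bar would change length by δ_free = Σ αᵢΔT Lᵢ = 10.3×10⁻⁶×166×150 + 18.9×10⁻⁶×166×800 = 2.766 mm.
The walls prevent any net length change, so an axial force P (same in every segment) develops. Compatibility: P · Σ Lᵢ/(AᵢEᵢ) = δ_free.
Σ Lᵢ/(AᵢEᵢ) = 150/(1875×113×10³) + 800/(350×109×10³) = 2.168×10⁻⁵ mm/N.
P = 2.766 / 2.168×10⁻⁵ = 127600 N = 127.6 kN, compressive.

P ≈ 128 kN (compressive)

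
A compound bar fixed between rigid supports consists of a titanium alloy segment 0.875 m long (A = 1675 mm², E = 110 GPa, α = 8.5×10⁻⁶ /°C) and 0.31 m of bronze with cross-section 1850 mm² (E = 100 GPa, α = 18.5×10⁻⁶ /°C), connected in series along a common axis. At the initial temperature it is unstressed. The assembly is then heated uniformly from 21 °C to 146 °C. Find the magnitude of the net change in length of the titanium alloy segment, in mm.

Free thermal expansion of the whole bar: Σ αᵢΔT Lᵢ = 8.5×10⁻⁶×125×875 + 18.5×10⁻⁶×125×310 = 1.647 mm.
Since the ends are fixed, an axial force P builds up, equal in every segment, with P · Σ Lᵢ/(AᵢEᵢ) = δ_free.
The series flexibility is Σ Lᵢ/(AᵢEᵢ) = 875/(1675×110×10³) + 310/(1850×100×10³) = 6.425×10⁻⁶ mm/N.
So P = 1.647 / 6.425×10⁻⁶ = 256.3 kN, compressive.
For the titanium alloy segment, free thermal change = 8.5×10⁻⁶×125×875 = 0.9297 mm and elastic change from P = 256300×875/(1675×110×10³) = 1.217 mm; these oppose, so the net change is 0.287 mm (segment shortens).

|ΔL| ≈ 0.287 mm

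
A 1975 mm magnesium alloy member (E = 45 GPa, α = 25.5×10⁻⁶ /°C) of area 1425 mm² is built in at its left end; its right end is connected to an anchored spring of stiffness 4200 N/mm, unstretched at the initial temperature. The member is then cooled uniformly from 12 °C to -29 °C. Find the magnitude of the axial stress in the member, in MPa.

The unrestrained thermal change is αΔT L = 25.5×10⁻⁶ × 41 × 1975 = 2.065 mm.
With a force P in the spring, the elastic change of the member is PL/(AE) and that of the spring is P/k; compatibility requires their sum to equal δ_free.
So P = δ_free / [L/(AE) + 1/k] = 2.065 / [ 1975/(1425×45×10³) + 1/(4200) ].
P = 2.065 / 0.0002689 = 7679 N.
σ = P/A = 7679/1425 = 5.389 MPa.

σ ≈ 5.39 MPa (tensile)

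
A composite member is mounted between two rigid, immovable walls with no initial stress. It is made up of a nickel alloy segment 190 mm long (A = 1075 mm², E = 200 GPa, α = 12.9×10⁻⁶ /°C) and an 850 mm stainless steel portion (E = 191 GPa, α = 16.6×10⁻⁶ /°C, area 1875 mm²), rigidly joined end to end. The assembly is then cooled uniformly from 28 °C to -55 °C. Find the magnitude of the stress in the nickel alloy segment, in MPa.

σ ≈ 393 MPa (tensile)

With the walls removed the bar would change length by δ_free = Σ αᵢΔT Lᵢ = 12.9×10⁻⁶×83×190 + 16.6×10⁻⁶×83×850 = 1.375 mm.
Since the ends are fixed, an axial force P builds up, equal in every segment, with P · Σ Lᵢ/(AᵢEᵢ) = δ_free.
The series flexibility is Σ Lᵢ/(AᵢEᵢ) = 190/(1075×200×10³) + 850/(1875×191×10³) = 3.257×10⁻⁶ mm/N.
So P = 1.375 / 3.257×10⁻⁶ = 422 kN, tensile.
σ_{nickel alloy} = P / A = 422000 / 1075 = 392.6 MPa.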